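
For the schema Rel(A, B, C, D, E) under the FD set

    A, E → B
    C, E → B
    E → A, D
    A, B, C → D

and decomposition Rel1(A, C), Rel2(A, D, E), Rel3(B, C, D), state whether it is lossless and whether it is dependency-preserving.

lossy and not dependency-preserving

Lossless test (chase): applying each FD to every pair of rows produces no changes in the tableau, so no row becomes fully distinguished — the join is lossy.
Dependency preservation: the restricted closure of {A, E} across the fragments never reaches {B}, so A, E → B cannot be enforced without a join — not preserved.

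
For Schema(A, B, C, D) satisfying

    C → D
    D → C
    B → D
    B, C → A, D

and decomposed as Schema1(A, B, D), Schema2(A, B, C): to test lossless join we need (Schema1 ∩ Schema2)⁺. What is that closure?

Schema1 ∩ Schema2 = {A, B}.
B → D applies, adding D
D → C applies, adding C
Closure: {A, B, C, D}.

A, B, C, D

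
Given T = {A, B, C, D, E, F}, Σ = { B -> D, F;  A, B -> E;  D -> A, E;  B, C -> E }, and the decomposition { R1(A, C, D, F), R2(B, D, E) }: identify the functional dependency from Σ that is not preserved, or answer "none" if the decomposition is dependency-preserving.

Check B → D, F: no single fragment contains all of {B, D, F}, and the restricted closure of {B} across the fragments never reaches {D, F}.
A, B → E is preserved.
D → A, E is preserved.
B, C → E is preserved.

B -> D, F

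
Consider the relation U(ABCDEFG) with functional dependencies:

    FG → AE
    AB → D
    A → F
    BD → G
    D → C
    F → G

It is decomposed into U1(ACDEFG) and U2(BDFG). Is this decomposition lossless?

Common attributes: U1 ∩ U2 = {DFG}.
Closure of {DFG}: FG → AE applies, adding AE; D → C applies, adding C. So (DFG)⁺ = {ACDEFG}.
This closure contains every attribute of U1, so U1 ∩ U2 → U1. The join is lossless.

Yes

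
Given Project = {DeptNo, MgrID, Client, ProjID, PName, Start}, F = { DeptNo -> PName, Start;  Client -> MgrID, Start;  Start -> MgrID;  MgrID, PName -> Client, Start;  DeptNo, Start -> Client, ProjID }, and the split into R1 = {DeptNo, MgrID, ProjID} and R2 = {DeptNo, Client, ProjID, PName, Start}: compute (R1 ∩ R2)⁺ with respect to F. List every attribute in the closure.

DeptNo, MgrID, Client, ProjID, PName, Start

R1 ∩ R2 = {DeptNo, ProjID}.
DeptNo → PName, Start applies, adding PName, Start
Start → MgrID applies, adding MgrID
MgrID, PName → Client, Start applies, adding Client
Closure: {DeptNo, MgrID, Client, ProjID, PName, Start}.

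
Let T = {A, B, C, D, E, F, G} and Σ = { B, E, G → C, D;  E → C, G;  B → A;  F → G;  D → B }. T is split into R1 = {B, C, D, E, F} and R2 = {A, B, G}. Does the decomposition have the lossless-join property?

No

Common attributes: R1 ∩ R2 = {B}.
Closure of {B}: B → A applies, adding A. So (B)⁺ = {A, B}.
The closure contains neither all of R1 = {B, C, D, E, F} nor all of R2 = {A, B, G}, so the common attributes are not a superkey of either fragment. The join is lossy.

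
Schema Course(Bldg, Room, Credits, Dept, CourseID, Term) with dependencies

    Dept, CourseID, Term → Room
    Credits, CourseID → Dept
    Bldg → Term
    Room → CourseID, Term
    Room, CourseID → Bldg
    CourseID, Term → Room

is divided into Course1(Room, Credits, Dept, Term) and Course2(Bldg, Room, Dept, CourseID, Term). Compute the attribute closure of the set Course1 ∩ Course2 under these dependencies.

Bldg, Room, Dept, CourseID, Term

Course1 ∩ Course2 = {Room, Dept, Term}.
Room → CourseID, Term applies, adding CourseID
Room, CourseID → Bldg applies, adding Bldg
Closure: {Bldg, Room, Dept, CourseID, Term}.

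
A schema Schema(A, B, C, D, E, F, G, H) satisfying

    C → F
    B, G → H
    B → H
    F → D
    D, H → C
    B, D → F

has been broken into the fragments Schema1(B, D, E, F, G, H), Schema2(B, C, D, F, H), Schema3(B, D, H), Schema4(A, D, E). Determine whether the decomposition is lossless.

Chase test. Columns are A, B, C, D, E, F, G, H; row i has aⱼ where attribute j ∈ Schemai, else bᵢⱼ.
Initial tableau (one row per fragment):
  row 1: b11 a2 b13 a4 a5 a6 a7 a8
  row 2: b21 a2 a3 a4 b25 a6 b27 a8
  row 3: b31 a2 b33 a4 b35 b36 b37 a8
  row 4: a1 b42 b43 a4 a5 b46 b47 b48
Rows 1 and 2 agree on D, H; apply D, H→C and equate their C entries.
Rows 1 and 3 agree on D, H; apply D, H→C and equate their C entries.
Rows 1 and 3 agree on B, D; apply B, D→F and equate their F entries.
No row becomes fully distinguished — the join is lossy.

No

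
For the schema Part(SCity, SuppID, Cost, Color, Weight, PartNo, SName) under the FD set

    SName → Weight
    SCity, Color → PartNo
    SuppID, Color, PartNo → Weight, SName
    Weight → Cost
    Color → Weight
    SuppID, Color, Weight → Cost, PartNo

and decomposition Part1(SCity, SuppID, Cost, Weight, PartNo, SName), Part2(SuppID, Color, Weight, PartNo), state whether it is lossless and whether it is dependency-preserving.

lossy and not dependency-preserving

Lossless test: (SuppID, Weight, PartNo)⁺ = {SuppID, Cost, Weight, PartNo}, which is a superkey of neither fragment — lossy.
Dependency preservation: the restricted closure of {SCity, Color} across the fragments never reaches {PartNo}, so SCity, Color → PartNo cannot be enforced without a join — not preserved.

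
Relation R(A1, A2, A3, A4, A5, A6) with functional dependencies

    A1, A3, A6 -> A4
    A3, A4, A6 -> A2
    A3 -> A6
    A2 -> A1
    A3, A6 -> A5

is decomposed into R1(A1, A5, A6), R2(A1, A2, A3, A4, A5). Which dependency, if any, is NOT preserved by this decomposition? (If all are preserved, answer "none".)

Check A3 → A6: no single fragment contains all of {A3, A6}, and the restricted closure of {A3} across the fragments never reaches {A6}.
A1, A3, A6 → A4 is preserved.
A3, A4, A6 → A2 is preserved.
A2 → A1 is preserved.
A3, A6 → A5 is preserved.

A3 -> A6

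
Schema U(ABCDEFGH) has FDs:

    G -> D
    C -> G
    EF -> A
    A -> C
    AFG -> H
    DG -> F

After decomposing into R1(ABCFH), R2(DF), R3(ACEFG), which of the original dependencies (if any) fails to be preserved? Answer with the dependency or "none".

G -> D

Check G → D: no single fragment contains all of {DG}, and the restricted closure of {G} across the fragments never reaches {D}.
C → G is preserved.
EF → A is preserved.
A → C is preserved.
AFG → H is preserved.
DG → F is preserved.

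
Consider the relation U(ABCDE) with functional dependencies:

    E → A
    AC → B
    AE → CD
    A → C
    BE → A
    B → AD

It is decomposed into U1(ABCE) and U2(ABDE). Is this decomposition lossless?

Common attributes: U1 ∩ U2 = {ABE}.
Closure of {ABE}: AE → CD applies, adding CD. So (ABE)⁺ = {ABCDE}.
This closure contains every attribute of U1, so U1 ∩ U2 → U1. The join is lossless.

Yes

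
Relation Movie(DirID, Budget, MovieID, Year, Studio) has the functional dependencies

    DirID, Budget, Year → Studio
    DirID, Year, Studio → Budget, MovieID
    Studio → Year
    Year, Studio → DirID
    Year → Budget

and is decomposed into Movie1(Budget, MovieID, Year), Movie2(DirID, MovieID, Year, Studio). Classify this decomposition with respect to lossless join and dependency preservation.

lossless and dependency-preserving

Lossless test: (MovieID, Year)⁺ = {Budget, MovieID, Year}, which contains all of one fragment — lossless.
Dependency preservation: DirID, Budget, Year → Studio; DirID, Year, Studio → Budget, MovieID are not contained in any single fragment, but the restricted closure of each left-hand side across the fragments still reaches the right-hand side; the remaining FDs each lie inside some fragment. All dependencies are preserved.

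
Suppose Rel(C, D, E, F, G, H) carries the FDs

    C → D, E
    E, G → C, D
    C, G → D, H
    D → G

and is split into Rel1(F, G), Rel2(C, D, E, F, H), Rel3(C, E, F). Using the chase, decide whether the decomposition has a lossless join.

No

Chase test. Columns are C, D, E, F, G, H; row i has aⱼ where attribute j ∈ Reli, else bᵢⱼ.
Initial tableau (one row per fragment):
  row 1: b11 b12 b13 a4 a5 b16
  row 2: a1 a2 a3 a4 b25 a6
  row 3: a1 b32 a3 a4 b35 b36
Rows 2 and 3 agree on C; apply C→D, E and equate their D, E entries.
Rows 2 and 3 agree on D; apply D→G and equate their G entries.
Rows 2 and 3 agree on C, G; apply C, G→D, H and equate their D, H entries.
No row becomes fully distinguished — the join is lossy.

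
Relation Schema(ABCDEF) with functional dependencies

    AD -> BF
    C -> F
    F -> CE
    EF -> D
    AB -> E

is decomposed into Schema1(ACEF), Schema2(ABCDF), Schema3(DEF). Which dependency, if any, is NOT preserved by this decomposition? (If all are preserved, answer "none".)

AB -> E

Check AB → E: no single fragment contains all of {ABE}, and the restricted closure of {AB} across the fragments never reaches {E}.
AD → BF is preserved.
C → F is preserved.
F → CE is preserved.
EF → D is preserved.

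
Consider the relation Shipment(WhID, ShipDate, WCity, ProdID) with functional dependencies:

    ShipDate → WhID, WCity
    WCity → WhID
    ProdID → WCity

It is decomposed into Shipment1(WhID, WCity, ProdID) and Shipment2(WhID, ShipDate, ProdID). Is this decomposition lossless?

Yes

Common attributes: Shipment1 ∩ Shipment2 = {WhID, ProdID}.
Closure of {WhID, ProdID}: ProdID → WCity applies, adding WCity. So (WhID, ProdID)⁺ = {WhID, WCity, ProdID}.
This closure contains every attribute of Shipment1, so Shipment1 ∩ Shipment2 → Shipment1. The join is lossless.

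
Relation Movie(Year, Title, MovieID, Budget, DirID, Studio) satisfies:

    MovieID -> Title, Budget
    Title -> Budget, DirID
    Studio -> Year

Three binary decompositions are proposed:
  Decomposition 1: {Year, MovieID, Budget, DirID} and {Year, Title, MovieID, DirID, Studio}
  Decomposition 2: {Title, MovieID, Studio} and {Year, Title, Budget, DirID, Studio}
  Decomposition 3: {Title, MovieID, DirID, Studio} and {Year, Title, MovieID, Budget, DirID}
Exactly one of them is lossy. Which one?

Decomposition 3

Decomposition 1: common = {Year, MovieID, DirID}, closure = {Year, Title, MovieID, Budget, DirID} → lossless.
Decomposition 2: common = {Title, Studio}, closure = {Year, Title, Budget, DirID, Studio} → lossless.
Decomposition 3: common = {Title, MovieID, DirID}, closure = {Title, MovieID, Budget, DirID} → lossy.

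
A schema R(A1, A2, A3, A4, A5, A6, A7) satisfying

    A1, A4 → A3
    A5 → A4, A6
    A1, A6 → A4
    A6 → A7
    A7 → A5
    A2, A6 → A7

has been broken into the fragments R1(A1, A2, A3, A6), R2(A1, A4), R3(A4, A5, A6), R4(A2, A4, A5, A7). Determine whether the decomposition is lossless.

Yes

Chase test. Columns are A1, A2, A3, A4, A5, A6, A7; row i has aⱼ where attribute j ∈ Ri, else bᵢⱼ.
Initial tableau (one row per fragment):
  row 1: a1 a2 a3 b14 b15 a6 b17
  row 2: a1 b22 b23 a4 b25 b26 b27
  row 3: b31 b32 b33 a4 a5 a6 b37
  row 4: b41 a2 b43 a4 a5 b46 a7
Rows 3 and 4 agree on A5; apply A5→A4, A6 and equate their A4, A6 entries.
Rows 1 and 3 agree on A6; apply A6→A7 and equate their A7 entries.
Rows 1 and 4 agree on A6; apply A6→A7 and equate their A7 entries.
Rows 1 and 3 agree on A7; apply A7→A5 and equate their A5 entries.
Rows 1 and 3 agree on A5; apply A5→A4, A6 and equate their A4, A6 entries.
Rows 1 and 2 agree on A1, A4; apply A1, A4→A3 and equate their A3 entries.
Row 1 is now all distinguished symbols — the join is lossless.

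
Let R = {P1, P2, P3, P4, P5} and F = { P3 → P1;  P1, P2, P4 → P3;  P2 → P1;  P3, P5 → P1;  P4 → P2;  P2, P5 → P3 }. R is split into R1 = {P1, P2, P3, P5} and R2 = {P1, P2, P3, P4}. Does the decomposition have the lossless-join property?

No

Common attributes: R1 ∩ R2 = {P1, P2, P3}.
No dependency enlarges {P1, P2, P3}, so (P1, P2, P3)⁺ = {P1, P2, P3}.
The closure contains neither all of R1 = {P1, P2, P3, P5} nor all of R2 = {P1, P2, P3, P4}, so the common attributes are not a superkey of either fragment. The join is lossy.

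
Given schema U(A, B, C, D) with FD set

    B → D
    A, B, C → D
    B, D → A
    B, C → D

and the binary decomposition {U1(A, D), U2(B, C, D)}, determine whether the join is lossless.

No

Common attributes: U1 ∩ U2 = {D}.
No dependency enlarges {D}, so (D)⁺ = {D}.
The closure contains neither all of U1 = {A, D} nor all of U2 = {B, C, D}, so the common attributes are not a superkey of either fragment. The join is lossy.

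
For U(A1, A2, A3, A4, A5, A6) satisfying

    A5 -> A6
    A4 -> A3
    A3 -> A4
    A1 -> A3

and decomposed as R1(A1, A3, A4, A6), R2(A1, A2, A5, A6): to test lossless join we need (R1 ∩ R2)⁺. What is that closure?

R1 ∩ R2 = {A1, A6}.
A1 → A3 applies, adding A3
A3 → A4 applies, adding A4
Closure: {A1, A3, A4, A6}.

A1, A3, A4, A6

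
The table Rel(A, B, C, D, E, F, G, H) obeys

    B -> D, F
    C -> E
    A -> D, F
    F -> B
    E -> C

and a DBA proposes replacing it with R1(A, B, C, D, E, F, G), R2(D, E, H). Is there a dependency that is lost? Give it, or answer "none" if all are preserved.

none

B → D, F lies within R1.
C → E lies within R1.
A → D, F lies within R1.
F → B lies within R1.
E → C lies within R1.
Every dependency is enforceable on the fragments, so the decomposition is dependency-preserving.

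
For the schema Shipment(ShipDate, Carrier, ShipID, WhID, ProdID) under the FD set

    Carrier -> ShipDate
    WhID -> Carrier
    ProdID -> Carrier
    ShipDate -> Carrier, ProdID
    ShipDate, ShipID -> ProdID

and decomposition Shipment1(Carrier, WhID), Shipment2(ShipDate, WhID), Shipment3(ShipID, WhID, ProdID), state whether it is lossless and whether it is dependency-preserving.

Lossless test (chase): Rows 1 and 2 agree on WhID; apply WhID→Carrier and equate their Carrier entries. Rows 1 and 3 agree on WhID; apply WhID→Carrier and equate their Carrier entries. Rows 1 and 2 agree on Carrier; apply Carrier→ShipDate and equate their ShipDate entries. Rows 1 and 3 agree on Carrier; apply Carrier→ShipDate and equate their ShipDate entries. Rows 1 and 2 agree on ShipDate; apply ShipDate→Carrier, ProdID and equate their Carrier, ProdID entries. Rows 1 and 3 agree on ShipDate; apply ShipDate→Carrier, ProdID and equate their Carrier, ProdID entries. Row 3 is now all distinguished symbols — the join is lossless.
Dependency preservation: the restricted closure of {Carrier} across the fragments never reaches {ShipDate}, so Carrier → ShipDate cannot be enforced without a join — not preserved.

lossless but not dependency-preserving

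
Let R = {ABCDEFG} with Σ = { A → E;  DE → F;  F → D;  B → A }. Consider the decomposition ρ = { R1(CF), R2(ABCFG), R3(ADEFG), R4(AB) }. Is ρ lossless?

Yes

Chase test. Columns are ABCDEFG; row i has aⱼ where attribute j ∈ Ri, else bᵢⱼ.
Initial tableau (one row per fragment):
  row 1: b11 b12 a3 b14 b15 a6 b17
  row 2: a1 a2 a3 b24 b25 a6 a7
  row 3: a1 b32 b33 a4 a5 a6 a7
  row 4: a1 a2 b43 b44 b45 b46 b47
Rows 2 and 3 agree on A; apply A→E and equate their E entries.
Rows 2 and 4 agree on A; apply A→E and equate their E entries.
Rows 1 and 2 agree on F; apply F→D and equate their D entries.
Rows 1 and 3 agree on F; apply F→D and equate their D entries.
Row 2 is now all distinguished symbols — the join is lossless.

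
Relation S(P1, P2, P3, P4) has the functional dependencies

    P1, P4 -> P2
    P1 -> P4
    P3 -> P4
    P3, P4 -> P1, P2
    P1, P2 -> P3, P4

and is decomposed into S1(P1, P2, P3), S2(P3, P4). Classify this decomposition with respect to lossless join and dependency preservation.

lossless and dependency-preserving

Lossless test: (P3)⁺ = {P1, P2, P3, P4}, which contains all of one fragment — lossless.
Dependency preservation: P1, P4 → P2; P1 → P4; P3, P4 → P1, P2; P1, P2 → P3, P4 are not contained in any single fragment, but the restricted closure of each left-hand side across the fragments still reaches the right-hand side; the remaining FDs each lie inside some fragment. All dependencies are preserved.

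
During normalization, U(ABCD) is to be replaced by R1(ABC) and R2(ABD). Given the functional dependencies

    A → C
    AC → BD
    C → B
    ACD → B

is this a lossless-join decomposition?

Common attributes: R1 ∩ R2 = {AB}.
Closure of {AB}: A → C applies, adding C; AC → BD applies, adding D. So (AB)⁺ = {ABCD}.
This closure contains every attribute of R1, so R1 ∩ R2 → R1. The join is lossless.

Yes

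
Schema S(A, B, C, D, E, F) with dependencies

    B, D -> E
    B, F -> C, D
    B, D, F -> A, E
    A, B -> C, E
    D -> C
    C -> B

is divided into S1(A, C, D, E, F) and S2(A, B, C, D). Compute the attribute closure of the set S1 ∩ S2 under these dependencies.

A, B, C, D, E

S1 ∩ S2 = {A, C, D}.
C → B applies, adding B
B, D → E applies, adding E
Closure: {A, B, C, D, E}.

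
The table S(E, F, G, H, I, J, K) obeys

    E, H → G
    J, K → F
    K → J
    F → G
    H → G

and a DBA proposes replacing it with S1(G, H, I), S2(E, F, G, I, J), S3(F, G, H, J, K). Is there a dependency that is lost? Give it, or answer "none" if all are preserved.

none

E, H → G: restricted closure across fragments reaches G.
J, K → F lies within S3.
K → J lies within S3.
F → G lies within S2.
H → G lies within S1.
Every dependency is enforceable on the fragments, so the decomposition is dependency-preserving.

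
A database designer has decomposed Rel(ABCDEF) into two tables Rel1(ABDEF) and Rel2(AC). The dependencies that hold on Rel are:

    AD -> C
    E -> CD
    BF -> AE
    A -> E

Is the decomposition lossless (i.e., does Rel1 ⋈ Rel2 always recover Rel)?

Yes

Common attributes: Rel1 ∩ Rel2 = {A}.
Closure of {A}: A → E applies, adding E; E → CD applies, adding CD. So (A)⁺ = {ACDE}.
This closure contains every attribute of Rel2, so Rel1 ∩ Rel2 → Rel2. The join is lossless.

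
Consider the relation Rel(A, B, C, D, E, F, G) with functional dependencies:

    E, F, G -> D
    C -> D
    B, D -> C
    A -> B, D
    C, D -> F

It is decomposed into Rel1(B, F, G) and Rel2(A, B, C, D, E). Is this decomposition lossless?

Common attributes: Rel1 ∩ Rel2 = {B}.
No dependency enlarges {B}, so (B)⁺ = {B}.
The closure contains neither all of Rel1 = {B, F, G} nor all of Rel2 = {A, B, C, D, E}, so the common attributes are not a superkey of either fragment. The join is lossy.

No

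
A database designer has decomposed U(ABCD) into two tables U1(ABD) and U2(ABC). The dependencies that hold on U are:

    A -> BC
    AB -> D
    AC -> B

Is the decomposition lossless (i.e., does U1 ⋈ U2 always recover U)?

Yes

Common attributes: U1 ∩ U2 = {AB}.
Closure of {AB}: A → BC applies, adding C; AB → D applies, adding D. So (AB)⁺ = {ABCD}.
This closure contains every attribute of U1, so U1 ∩ U2 → U1. The join is lossless.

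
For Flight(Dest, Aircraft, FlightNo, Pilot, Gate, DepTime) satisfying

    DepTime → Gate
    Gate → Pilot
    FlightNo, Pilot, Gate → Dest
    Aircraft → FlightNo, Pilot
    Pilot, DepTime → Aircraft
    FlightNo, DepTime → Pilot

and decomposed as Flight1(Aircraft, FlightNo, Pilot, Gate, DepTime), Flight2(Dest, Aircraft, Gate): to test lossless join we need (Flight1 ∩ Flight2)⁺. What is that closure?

Flight1 ∩ Flight2 = {Aircraft, Gate}.
Gate → Pilot applies, adding Pilot
Aircraft → FlightNo, Pilot applies, adding FlightNo
FlightNo, Pilot, Gate → Dest applies, adding Dest
Closure: {Dest, Aircraft, FlightNo, Pilot, Gate}.

Dest, Aircraft, FlightNo, Pilot, Gate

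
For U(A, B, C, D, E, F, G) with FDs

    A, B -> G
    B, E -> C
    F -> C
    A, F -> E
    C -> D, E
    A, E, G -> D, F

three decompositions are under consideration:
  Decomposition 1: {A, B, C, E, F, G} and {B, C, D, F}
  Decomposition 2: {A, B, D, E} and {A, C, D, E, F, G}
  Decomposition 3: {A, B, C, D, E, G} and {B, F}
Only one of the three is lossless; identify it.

Decomposition 1

Decomposition 1: common = {B, C, F}, closure = {B, C, D, E, F} → lossless.
Decomposition 2: common = {A, D, E}, closure = {A, D, E} → lossy.
Decomposition 3: common = {B}, closure = {B} → lossy.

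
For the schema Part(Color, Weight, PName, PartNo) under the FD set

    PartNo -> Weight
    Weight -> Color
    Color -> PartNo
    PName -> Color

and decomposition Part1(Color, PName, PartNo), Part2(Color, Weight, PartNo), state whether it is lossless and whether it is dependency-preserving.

Lossless test: (Color, PartNo)⁺ = {Color, Weight, PartNo}, which contains all of one fragment — lossless.
Dependency preservation: every FD's attributes lie within a single fragment, so each can be enforced locally — preserved.

lossless and dependency-preserving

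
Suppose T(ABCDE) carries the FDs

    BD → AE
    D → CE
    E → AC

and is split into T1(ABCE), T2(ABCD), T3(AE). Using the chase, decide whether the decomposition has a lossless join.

Chase test. Columns are ABCDE; row i has aⱼ where attribute j ∈ Ti, else bᵢⱼ.
Initial tableau (one row per fragment):
  row 1: a1 a2 a3 b14 a5
  row 2: a1 a2 a3 a4 b25
  row 3: a1 b32 b33 b34 a5
Rows 1 and 3 agree on E; apply E→AC and equate their AC entries.
No row becomes fully distinguished — the join is lossy.

No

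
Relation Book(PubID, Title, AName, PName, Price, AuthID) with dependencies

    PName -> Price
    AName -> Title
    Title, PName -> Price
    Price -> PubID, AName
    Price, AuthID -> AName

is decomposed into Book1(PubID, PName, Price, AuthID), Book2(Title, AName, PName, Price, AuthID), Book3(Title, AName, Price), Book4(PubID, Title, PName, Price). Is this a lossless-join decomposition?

Chase test. Columns are PubID, Title, AName, PName, Price, AuthID; row i has aⱼ where attribute j ∈ Booki, else bᵢⱼ.
Initial tableau (one row per fragment):
  row 1: a1 b12 b13 a4 a5 a6
  row 2: b21 a2 a3 a4 a5 a6
  row 3: b31 a2 a3 b34 a5 b36
  row 4: a1 a2 b43 a4 a5 b46
Rows 1 and 2 agree on Price; apply Price→PubID, AName and equate their PubID, AName entries.
Rows 1 and 3 agree on Price; apply Price→PubID, AName and equate their PubID, AName entries.
Rows 1 and 4 agree on Price; apply Price→PubID, AName and equate their PubID, AName entries.
Rows 1 and 2 agree on AName; apply AName→Title and equate their Title entries.
Row 1 is now all distinguished symbols — the join is lossless.

Yes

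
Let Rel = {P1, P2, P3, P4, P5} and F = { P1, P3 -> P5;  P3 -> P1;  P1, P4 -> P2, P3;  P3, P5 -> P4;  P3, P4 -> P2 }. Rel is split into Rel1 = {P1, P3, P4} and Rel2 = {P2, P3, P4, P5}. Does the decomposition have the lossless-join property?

Yes

Common attributes: Rel1 ∩ Rel2 = {P3, P4}.
Closure of {P3, P4}: P3 → P1 applies, adding P1; P1, P4 → P2, P3 applies, adding P2; P1, P3 → P5 applies, adding P5. So (P3, P4)⁺ = {P1, P2, P3, P4, P5}.
This closure contains every attribute of Rel1, so Rel1 ∩ Rel2 → Rel1. The join is lossless.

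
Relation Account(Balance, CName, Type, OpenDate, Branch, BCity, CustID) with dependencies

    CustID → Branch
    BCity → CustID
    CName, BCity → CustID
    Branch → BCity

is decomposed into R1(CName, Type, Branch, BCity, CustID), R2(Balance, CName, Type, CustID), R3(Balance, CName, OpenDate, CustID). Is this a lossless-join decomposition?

No

Chase test. Columns are Balance, CName, Type, OpenDate, Branch, BCity, CustID; row i has aⱼ where attribute j ∈ Ri, else bᵢⱼ.
Initial tableau (one row per fragment):
  row 1: b11 a2 a3 b14 a5 a6 a7
  row 2: a1 a2 a3 b24 b25 b26 a7
  row 3: a1 a2 b33 a4 b35 b36 a7
Rows 1 and 2 agree on CustID; apply CustID→Branch and equate their Branch entries.
Rows 1 and 3 agree on CustID; apply CustID→Branch and equate their Branch entries.
Rows 1 and 2 agree on Branch; apply Branch→BCity and equate their BCity entries.
Rows 1 and 3 agree on Branch; apply Branch→BCity and equate their BCity entries.
No row becomes fully distinguished — the join is lossy.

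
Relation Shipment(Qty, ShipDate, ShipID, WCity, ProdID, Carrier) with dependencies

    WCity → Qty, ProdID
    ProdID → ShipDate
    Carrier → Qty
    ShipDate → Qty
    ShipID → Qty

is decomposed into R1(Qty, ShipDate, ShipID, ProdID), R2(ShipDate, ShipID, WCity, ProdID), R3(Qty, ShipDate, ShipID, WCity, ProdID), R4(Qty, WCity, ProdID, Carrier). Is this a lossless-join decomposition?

No

Chase test. Columns are Qty, ShipDate, ShipID, WCity, ProdID, Carrier; row i has aⱼ where attribute j ∈ Ri, else bᵢⱼ.
Initial tableau (one row per fragment):
  row 1: a1 a2 a3 b14 a5 b16
  row 2: b21 a2 a3 a4 a5 b26
  row 3: a1 a2 a3 a4 a5 b36
  row 4: a1 b42 b43 a4 a5 a6
Rows 2 and 3 agree on WCity; apply WCity→Qty, ProdID and equate their Qty, ProdID entries.
Rows 1 and 4 agree on ProdID; apply ProdID→ShipDate and equate their ShipDate entries.
No row becomes fully distinguished — the join is lossy.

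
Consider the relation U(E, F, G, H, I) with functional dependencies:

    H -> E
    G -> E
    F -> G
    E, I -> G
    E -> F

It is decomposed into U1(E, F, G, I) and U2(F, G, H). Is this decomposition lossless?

Common attributes: U1 ∩ U2 = {F, G}.
Closure of {F, G}: G → E applies, adding E. So (F, G)⁺ = {E, F, G}.
The closure contains neither all of U1 = {E, F, G, I} nor all of U2 = {F, G, H}, so the common attributes are not a superkey of either fragment. The join is lossy.

No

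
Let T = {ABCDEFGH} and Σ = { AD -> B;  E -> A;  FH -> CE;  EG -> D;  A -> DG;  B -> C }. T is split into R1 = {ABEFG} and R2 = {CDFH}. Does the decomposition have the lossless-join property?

No

Common attributes: R1 ∩ R2 = {F}.
No dependency enlarges {F}, so (F)⁺ = {F}.
The closure contains neither all of R1 = {ABEFG} nor all of R2 = {CDFH}, so the common attributes are not a superkey of either fragment. The join is lossy.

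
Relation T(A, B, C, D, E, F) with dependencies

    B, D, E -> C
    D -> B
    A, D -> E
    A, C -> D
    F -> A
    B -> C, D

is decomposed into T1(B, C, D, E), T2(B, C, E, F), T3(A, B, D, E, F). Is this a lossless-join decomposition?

Chase test. Columns are A, B, C, D, E, F; row i has aⱼ where attribute j ∈ Ti, else bᵢⱼ.
Initial tableau (one row per fragment):
  row 1: b11 a2 a3 a4 a5 b16
  row 2: b21 a2 a3 b24 a5 a6
  row 3: a1 a2 b33 a4 a5 a6
Rows 1 and 3 agree on B, D, E; apply B, D, E→C and equate their C entries.
Rows 2 and 3 agree on F; apply F→A and equate their A entries.
Rows 1 and 2 agree on B; apply B→C, D and equate their C, D entries.
Row 2 is now all distinguished symbols — the join is lossless.

Yes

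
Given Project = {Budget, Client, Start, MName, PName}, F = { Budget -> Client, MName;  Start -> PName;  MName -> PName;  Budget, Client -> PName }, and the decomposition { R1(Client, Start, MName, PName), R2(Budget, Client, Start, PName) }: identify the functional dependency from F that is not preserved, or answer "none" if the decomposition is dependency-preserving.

Check Budget → Client, MName: no single fragment contains all of {Budget, Client, MName}, and the restricted closure of {Budget} across the fragments never reaches {Client, MName}.
Start → PName is preserved.
MName → PName is preserved.
Budget, Client → PName is preserved.

Budget -> Client, MName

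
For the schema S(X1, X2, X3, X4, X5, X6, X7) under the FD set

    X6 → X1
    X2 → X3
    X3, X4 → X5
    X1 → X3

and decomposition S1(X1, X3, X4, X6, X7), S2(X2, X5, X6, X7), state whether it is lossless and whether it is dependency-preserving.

Lossless test: (X6, X7)⁺ = {X1, X3, X6, X7}, which is a superkey of neither fragment — lossy.
Dependency preservation: the restricted closure of {X2} across the fragments never reaches {X3}, so X2 → X3 cannot be enforced without a join — not preserved.

lossy and not dependency-preserving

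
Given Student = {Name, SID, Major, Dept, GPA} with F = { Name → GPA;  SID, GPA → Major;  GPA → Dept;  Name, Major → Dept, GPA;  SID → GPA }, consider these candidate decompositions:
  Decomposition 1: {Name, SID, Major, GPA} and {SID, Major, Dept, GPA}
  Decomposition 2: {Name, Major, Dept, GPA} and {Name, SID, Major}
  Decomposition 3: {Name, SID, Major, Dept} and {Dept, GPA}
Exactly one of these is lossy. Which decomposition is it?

Decomposition 1: common = {SID, Major, GPA}, closure = {SID, Major, Dept, GPA} → lossless.
Decomposition 2: common = {Name, Major}, closure = {Name, Major, Dept, GPA} → lossless.
Decomposition 3: common = {Dept}, closure = {Dept} → lossy.

Decomposition 3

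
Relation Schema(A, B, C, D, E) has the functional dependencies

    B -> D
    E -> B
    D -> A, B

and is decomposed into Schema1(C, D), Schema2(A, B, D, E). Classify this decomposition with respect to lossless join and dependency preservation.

Lossless test: (D)⁺ = {A, B, D}, which is a superkey of neither fragment — lossy.
Dependency preservation: every FD's attributes lie within a single fragment, so each can be enforced locally — preserved.

lossy but dependency-preserving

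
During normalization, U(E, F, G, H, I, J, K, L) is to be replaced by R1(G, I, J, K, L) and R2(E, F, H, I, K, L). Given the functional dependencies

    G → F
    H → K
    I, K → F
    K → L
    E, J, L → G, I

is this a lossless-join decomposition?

No

Common attributes: R1 ∩ R2 = {I, K, L}.
Closure of {I, K, L}: I, K → F applies, adding F. So (I, K, L)⁺ = {F, I, K, L}.
The closure contains neither all of R1 = {G, I, J, K, L} nor all of R2 = {E, F, H, I, K, L}, so the common attributes are not a superkey of either fragment. The join is lossy.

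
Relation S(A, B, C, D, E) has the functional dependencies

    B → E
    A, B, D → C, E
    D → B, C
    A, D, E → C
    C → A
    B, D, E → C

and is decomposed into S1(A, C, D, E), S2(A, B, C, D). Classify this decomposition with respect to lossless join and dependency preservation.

Lossless test: (A, C, D)⁺ = {A, B, C, D, E}, which contains all of one fragment — lossless.
Dependency preservation: the restricted closure of {B} across the fragments never reaches {E}, so B → E cannot be enforced without a join — not preserved.

lossless but not dependency-preserving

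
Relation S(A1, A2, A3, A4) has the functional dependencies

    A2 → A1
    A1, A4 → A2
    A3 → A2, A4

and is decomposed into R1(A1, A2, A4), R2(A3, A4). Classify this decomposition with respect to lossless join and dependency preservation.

Lossless test: (A4)⁺ = {A4}, which is a superkey of neither fragment — lossy.
Dependency preservation: the restricted closure of {A3} across the fragments never reaches {A2, A4}, so A3 → A2, A4 cannot be enforced without a join — not preserved.

lossy and not dependency-preserving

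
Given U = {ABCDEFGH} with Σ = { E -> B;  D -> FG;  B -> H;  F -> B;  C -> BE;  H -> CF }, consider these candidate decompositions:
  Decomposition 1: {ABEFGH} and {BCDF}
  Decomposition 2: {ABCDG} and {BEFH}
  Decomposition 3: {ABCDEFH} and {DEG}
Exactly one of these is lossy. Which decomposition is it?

Decomposition 1: common = {BF}, closure = {BCEFH} → lossy.
Decomposition 2: common = {B}, closure = {BCEFH} → lossless.
Decomposition 3: common = {DE}, closure = {BCDEFGH} → lossless.

Decomposition 1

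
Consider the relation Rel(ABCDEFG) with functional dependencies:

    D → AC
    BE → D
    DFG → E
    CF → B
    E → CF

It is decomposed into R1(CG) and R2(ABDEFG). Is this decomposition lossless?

Common attributes: R1 ∩ R2 = {G}.
No dependency enlarges {G}, so (G)⁺ = {G}.
The closure contains neither all of R1 = {CG} nor all of R2 = {ABDEFG}, so the common attributes are not a superkey of either fragment. The join is lossy.

No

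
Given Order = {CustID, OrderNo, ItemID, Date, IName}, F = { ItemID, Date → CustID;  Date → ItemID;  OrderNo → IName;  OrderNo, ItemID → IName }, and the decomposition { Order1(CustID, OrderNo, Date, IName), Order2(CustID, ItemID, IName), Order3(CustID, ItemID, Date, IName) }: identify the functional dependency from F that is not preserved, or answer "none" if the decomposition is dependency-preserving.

ItemID, Date → CustID lies within Order3.
Date → ItemID lies within Order3.
OrderNo → IName lies within Order1.
OrderNo, ItemID → IName: restricted closure across fragments reaches IName.
Every dependency is enforceable on the fragments, so the decomposition is dependency-preserving.

none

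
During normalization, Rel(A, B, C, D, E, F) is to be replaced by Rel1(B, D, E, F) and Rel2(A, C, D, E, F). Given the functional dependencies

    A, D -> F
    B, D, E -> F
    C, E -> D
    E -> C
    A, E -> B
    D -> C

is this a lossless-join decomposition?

No

Common attributes: Rel1 ∩ Rel2 = {D, E, F}.
Closure of {D, E, F}: E → C applies, adding C. So (D, E, F)⁺ = {C, D, E, F}.
The closure contains neither all of Rel1 = {B, D, E, F} nor all of Rel2 = {A, C, D, E, F}, so the common attributes are not a superkey of either fragment. The join is lossy.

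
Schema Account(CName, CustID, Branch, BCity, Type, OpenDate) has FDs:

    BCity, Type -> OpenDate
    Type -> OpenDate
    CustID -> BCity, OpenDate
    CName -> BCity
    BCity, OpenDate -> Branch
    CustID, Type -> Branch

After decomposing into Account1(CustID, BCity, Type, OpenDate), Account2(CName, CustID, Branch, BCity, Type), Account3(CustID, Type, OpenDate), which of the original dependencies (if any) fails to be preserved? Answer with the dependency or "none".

BCity, OpenDate -> Branch

Check BCity, OpenDate → Branch: no single fragment contains all of {Branch, BCity, OpenDate}, and the restricted closure of {BCity, OpenDate} across the fragments never reaches {Branch}.
BCity, Type → OpenDate is preserved.
Type → OpenDate is preserved.
CustID → BCity, OpenDate is preserved.
CName → BCity is preserved.
CustID, Type → Branch is preserved.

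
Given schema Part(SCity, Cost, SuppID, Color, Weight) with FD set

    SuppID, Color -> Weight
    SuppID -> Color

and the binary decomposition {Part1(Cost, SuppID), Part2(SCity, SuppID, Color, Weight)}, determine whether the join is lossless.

Common attributes: Part1 ∩ Part2 = {SuppID}.
Closure of {SuppID}: SuppID → Color applies, adding Color; SuppID, Color → Weight applies, adding Weight. So (SuppID)⁺ = {SuppID, Color, Weight}.
The closure contains neither all of Part1 = {Cost, SuppID} nor all of Part2 = {SCity, SuppID, Color, Weight}, so the common attributes are not a superkey of either fragment. The join is lossy.

No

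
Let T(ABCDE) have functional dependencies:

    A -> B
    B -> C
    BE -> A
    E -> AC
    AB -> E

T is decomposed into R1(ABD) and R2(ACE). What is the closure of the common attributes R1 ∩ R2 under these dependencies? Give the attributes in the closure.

ABCE

R1 ∩ R2 = {A}.
A → B applies, adding B
B → C applies, adding C
AB → E applies, adding E
Closure: {ABCE}.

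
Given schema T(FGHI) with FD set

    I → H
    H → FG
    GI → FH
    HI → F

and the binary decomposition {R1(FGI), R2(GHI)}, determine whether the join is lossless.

Yes

Common attributes: R1 ∩ R2 = {GI}.
Closure of {GI}: I → H applies, adding H; H → FG applies, adding F. So (GI)⁺ = {FGHI}.
This closure contains every attribute of R1, so R1 ∩ R2 → R1. The join is lossless.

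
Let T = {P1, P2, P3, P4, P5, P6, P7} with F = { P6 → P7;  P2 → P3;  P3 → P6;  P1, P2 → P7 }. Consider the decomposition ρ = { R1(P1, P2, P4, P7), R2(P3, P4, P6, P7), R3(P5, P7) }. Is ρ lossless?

Chase test. Columns are P1, P2, P3, P4, P5, P6, P7; row i has aⱼ where attribute j ∈ Ri, else bᵢⱼ.
Initial tableau (one row per fragment):
  row 1: a1 a2 b13 a4 b15 b16 a7
  row 2: b21 b22 a3 a4 b25 a6 a7
  row 3: b31 b32 b33 b34 a5 b36 a7
No row becomes fully distinguished — the join is lossy.

No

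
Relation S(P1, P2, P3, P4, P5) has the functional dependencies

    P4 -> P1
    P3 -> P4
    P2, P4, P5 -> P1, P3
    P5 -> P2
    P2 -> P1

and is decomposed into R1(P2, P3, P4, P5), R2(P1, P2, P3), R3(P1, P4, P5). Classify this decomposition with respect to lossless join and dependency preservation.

Lossless test (chase): Rows 1 and 3 agree on P4; apply P4→P1 and equate their P1 entries. Rows 1 and 2 agree on P3; apply P3→P4 and equate their P4 entries. Rows 1 and 3 agree on P5; apply P5→P2 and equate their P2 entries. Rows 1 and 3 agree on P2, P4, P5; apply P2, P4, P5→P1, P3 and equate their P1, P3 entries. Row 1 is now all distinguished symbols — the join is lossless.
Dependency preservation: P2, P4, P5 → P1, P3 is not contained in any single fragment, but the restricted closure of its left-hand side across the fragments still reaches the right-hand side; the remaining FDs each lie inside some fragment. All dependencies are preserved.

lossless and dependency-preserving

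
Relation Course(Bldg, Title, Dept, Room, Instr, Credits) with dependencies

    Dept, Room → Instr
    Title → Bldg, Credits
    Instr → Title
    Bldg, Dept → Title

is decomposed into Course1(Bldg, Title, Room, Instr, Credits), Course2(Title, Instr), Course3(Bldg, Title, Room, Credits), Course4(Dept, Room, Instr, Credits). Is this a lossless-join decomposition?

Chase test. Columns are Bldg, Title, Dept, Room, Instr, Credits; row i has aⱼ where attribute j ∈ Coursei, else bᵢⱼ.
Initial tableau (one row per fragment):
  row 1: a1 a2 b13 a4 a5 a6
  row 2: b21 a2 b23 b24 a5 b26
  row 3: a1 a2 b33 a4 b35 a6
  row 4: b41 b42 a3 a4 a5 a6
Rows 1 and 2 agree on Title; apply Title→Bldg, Credits and equate their Bldg, Credits entries.
Rows 1 and 4 agree on Instr; apply Instr→Title and equate their Title entries.
Rows 1 and 4 agree on Title; apply Title→Bldg, Credits and equate their Bldg, Credits entries.
Row 4 is now all distinguished symbols — the join is lossless.

Yes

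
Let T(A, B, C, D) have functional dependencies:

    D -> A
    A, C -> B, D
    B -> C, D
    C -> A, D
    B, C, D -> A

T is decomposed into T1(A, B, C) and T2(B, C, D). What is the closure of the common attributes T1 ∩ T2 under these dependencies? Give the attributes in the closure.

A, B, C, D

T1 ∩ T2 = {B, C}.
B → C, D applies, adding D
C → A, D applies, adding A
Closure: {A, B, C, D}.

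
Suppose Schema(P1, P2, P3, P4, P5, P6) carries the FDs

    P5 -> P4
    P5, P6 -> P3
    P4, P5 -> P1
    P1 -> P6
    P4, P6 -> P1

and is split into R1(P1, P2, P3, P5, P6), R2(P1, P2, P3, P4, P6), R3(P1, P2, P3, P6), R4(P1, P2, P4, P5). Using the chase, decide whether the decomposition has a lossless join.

Chase test. Columns are P1, P2, P3, P4, P5, P6; row i has aⱼ where attribute j ∈ Ri, else bᵢⱼ.
Initial tableau (one row per fragment):
  row 1: a1 a2 a3 b14 a5 a6
  row 2: a1 a2 a3 a4 b25 a6
  row 3: a1 a2 a3 b34 b35 a6
  row 4: a1 a2 b43 a4 a5 b46
Rows 1 and 4 agree on P5; apply P5→P4 and equate their P4 entries.
Rows 1 and 4 agree on P1; apply P1→P6 and equate their P6 entries.
Rows 1 and 4 agree on P5, P6; apply P5, P6→P3 and equate their P3 entries.
Row 1 is now all distinguished symbols — the join is lossless.

Yes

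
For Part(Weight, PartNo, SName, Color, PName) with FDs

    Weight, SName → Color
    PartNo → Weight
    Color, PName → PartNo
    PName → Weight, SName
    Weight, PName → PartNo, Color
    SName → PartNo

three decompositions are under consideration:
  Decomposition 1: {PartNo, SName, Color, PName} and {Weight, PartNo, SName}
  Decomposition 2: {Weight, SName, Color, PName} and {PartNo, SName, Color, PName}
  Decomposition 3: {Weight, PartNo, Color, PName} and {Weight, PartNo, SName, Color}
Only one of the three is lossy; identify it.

Decomposition 1: common = {PartNo, SName}, closure = {Weight, PartNo, SName, Color} → lossless.
Decomposition 2: common = {SName, Color, PName}, closure = {Weight, PartNo, SName, Color, PName} → lossless.
Decomposition 3: common = {Weight, PartNo, Color}, closure = {Weight, PartNo, Color} → lossy.

Decomposition 3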